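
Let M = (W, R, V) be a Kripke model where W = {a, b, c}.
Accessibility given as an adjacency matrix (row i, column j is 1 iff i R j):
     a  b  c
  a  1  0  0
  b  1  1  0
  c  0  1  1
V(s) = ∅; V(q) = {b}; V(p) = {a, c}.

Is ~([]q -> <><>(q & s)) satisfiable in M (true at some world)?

Recall that []ψ holds at a world iff ψ holds at every accessible world, and <>ψ holds iff ψ holds at some accessible world.
Let φ = ~([]q -> <><>(q & s)). Evaluate φ at each world:
  a (successors {a}): φ is false.
  b (successors {a, b}): φ is false.
  c (successors {b, c}): φ is false.
For instance, at a:
  At a: []q -> <><>(q & s) is true, so ~([]q -> <><>(q & s)) is false.
    At a: []q is false, <><>(q & s) is false, so []q -> <><>(q & s) is true.
      At a: []q requires q at every successor {a}.
        q fails at a, so []q is false at a.
      At a: <><>(q & s) requires <>(q & s) at some successor in {a}.
        At a: <>(q & s) is false.
      So <><>(q & s) is false at a.

No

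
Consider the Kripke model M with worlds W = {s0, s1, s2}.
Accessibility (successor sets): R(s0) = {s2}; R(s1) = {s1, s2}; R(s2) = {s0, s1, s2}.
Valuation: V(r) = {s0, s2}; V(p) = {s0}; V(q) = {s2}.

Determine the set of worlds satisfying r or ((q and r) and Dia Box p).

s0, s2

Let φ = r or ((q and r) and Dia Box p). Evaluate φ at each world:
  s0 (successors {s2}): φ is true.
  s1 (successors {s1, s2}): φ is false.
  s2 (successors {s0, s1, s2}): φ is true.
For instance, at s2:
  At s2: r is true, (q and r) and Dia Box p is false, so r or ((q and r) and Dia Box p) is true.
    At s2: q and r is true, Dia Box p is false, so (q and r) and Dia Box p is false.
      At s2: Dia Box p requires Box p at some successor in {s0, s1, s2}.
        At s0: Box p is false.
        At s1: Box p is false.
        At s2: Box p is false.
      So Dia Box p is false at s2.
Satisfying worlds: {s0, s2}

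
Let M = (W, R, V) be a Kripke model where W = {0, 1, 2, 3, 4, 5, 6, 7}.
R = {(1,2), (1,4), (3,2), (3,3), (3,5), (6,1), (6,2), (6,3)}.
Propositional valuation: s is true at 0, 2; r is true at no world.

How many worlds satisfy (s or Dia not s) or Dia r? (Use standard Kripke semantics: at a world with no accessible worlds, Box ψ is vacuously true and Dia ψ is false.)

5

Let φ = (s or Dia not s) or Dia r. Evaluate φ at each world:
  0 (successors ∅): φ is true.
  1 (successors {2, 4}): φ is true.
  2 (successors ∅): φ is true.
  3 (successors {2, 3, 5}): φ is true.
  4 (successors ∅): φ is false.
  5 (successors ∅): φ is false.
  6 (successors {1, 2, 3}): φ is true.
  7 (successors ∅): φ is false.
For instance, at 1:
  At 1: s or Dia not s is true, Dia r is false, so (s or Dia not s) or Dia r is true.
    At 1: s is false, Dia not s is true, so s or Dia not s is true.
      At 1: Dia not s requires not s at some successor in {2, 4}.
        not s holds at 4, so Dia not s is true at 1.
    At 1: Dia r requires r at some successor in {2, 4}.
      At 2: r is false.
      At 4: r is false.
    So Dia r is false at 1.
Satisfying worlds: {0, 1, 2, 3, 6}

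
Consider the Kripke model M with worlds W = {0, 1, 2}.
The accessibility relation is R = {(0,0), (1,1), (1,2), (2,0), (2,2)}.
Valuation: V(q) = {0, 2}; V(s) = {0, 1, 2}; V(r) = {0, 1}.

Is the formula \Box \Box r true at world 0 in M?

Yes

At 0: \Box \Box r requires \Box r at every successor {0}.
    At 0: \Box r requires r at every successor {0}.
      At 0: r is true.
    So \Box r is true at 0.
So \Box \Box r is true at 0.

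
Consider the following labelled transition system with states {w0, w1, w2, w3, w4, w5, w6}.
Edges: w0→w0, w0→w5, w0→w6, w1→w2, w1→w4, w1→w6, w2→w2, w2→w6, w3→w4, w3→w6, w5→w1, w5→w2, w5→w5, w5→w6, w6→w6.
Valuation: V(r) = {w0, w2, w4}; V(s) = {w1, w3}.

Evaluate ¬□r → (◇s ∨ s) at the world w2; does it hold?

No

At w2: ¬□r is true, ◇s ∨ s is false, so ¬□r → (◇s ∨ s) is false.
  At w2: □r is false, so ¬□r is true.
    At w2: □r requires r at every successor {w2, w6}.
      r fails at w6, so □r is false at w2.
  At w2: ◇s is false, s is false, so ◇s ∨ s is false.
    At w2: ◇s requires s at some successor in {w2, w6}.
      At w2: s is false.
      At w6: s is false.
    So ◇s is false at w2.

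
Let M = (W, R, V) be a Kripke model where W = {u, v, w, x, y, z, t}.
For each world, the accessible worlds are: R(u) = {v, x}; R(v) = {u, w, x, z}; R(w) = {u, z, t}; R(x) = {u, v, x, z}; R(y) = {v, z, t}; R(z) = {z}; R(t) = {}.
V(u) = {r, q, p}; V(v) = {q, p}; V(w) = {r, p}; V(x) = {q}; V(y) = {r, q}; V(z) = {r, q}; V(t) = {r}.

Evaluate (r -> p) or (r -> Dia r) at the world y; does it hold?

At y: r -> p is false, r -> Dia r is true, so (r -> p) or (r -> Dia r) is true.
  At y: r is true, Dia r is true, so r -> Dia r is true.
    At y: Dia r requires r at some successor in {v, z, t}.
      r holds at z, so Dia r is true at y.

Yes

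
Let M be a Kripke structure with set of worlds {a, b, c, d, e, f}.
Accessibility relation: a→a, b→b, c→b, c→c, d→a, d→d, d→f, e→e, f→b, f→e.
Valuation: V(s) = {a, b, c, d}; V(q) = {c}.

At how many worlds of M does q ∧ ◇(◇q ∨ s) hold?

1

Let φ = q ∧ ◇(◇q ∨ s). Evaluate φ at each world:
  a (successors {a}): φ is false.
  b (successors {b}): φ is false.
  c (successors {b, c}): φ is true.
  d (successors {a, d, f}): φ is false.
  e (successors {e}): φ is false.
  f (successors {b, e}): φ is false.
For instance, at b:
  At b: q is false, ◇(◇q ∨ s) is true, so q ∧ ◇(◇q ∨ s) is false.
    At b: ◇(◇q ∨ s) requires ◇q ∨ s at some successor in {b}.
      ◇q ∨ s holds at b, so ◇(◇q ∨ s) is true at b.
Satisfying worlds: {c}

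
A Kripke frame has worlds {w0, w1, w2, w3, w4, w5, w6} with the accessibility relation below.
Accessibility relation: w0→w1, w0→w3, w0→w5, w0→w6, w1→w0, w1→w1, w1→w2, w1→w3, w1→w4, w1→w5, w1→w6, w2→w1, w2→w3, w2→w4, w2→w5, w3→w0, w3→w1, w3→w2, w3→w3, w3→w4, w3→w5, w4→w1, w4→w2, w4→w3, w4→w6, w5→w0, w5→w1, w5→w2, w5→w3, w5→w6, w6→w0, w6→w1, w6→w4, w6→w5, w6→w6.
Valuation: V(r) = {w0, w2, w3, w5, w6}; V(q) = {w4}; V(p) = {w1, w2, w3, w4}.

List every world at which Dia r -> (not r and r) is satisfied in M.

none

Let φ = Dia r -> (not r and r). Evaluate φ at each world:
  w0 (successors {w1, w3, w5, w6}): φ is false.
  w1 (successors {w0, w1, w2, w3, w4, w5, w6}): φ is false.
  w2 (successors {w1, w3, w4, w5}): φ is false.
  w3 (successors {w0, w1, w2, w3, w4, w5}): φ is false.
  w4 (successors {w1, w2, w3, w6}): φ is false.
  w5 (successors {w0, w1, w2, w3, w6}): φ is false.
  w6 (successors {w0, w1, w4, w5, w6}): φ is false.
For instance, at w5:
  At w5: Dia r is true, not r and r is false, so Dia r -> (not r and r) is false.
    At w5: Dia r requires r at some successor in {w0, w1, w2, w3, w6}.
      r holds at w0, so Dia r is true at w5.
Satisfying worlds: none.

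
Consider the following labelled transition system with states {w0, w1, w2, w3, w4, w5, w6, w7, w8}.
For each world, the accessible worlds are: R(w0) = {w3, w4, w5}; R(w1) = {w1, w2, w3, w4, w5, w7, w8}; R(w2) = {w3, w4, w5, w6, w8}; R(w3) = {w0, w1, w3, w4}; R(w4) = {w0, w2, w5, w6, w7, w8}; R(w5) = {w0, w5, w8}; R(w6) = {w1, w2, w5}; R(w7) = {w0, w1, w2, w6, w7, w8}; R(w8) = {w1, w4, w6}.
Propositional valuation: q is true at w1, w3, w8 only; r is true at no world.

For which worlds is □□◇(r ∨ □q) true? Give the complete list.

Let φ = □□◇(r ∨ □q). Evaluate φ at each world:
  w0 (successors {w3, w4, w5}): φ is false.
  w1 (successors {w1, w2, w3, w4, w5, w7, w8}): φ is false.
  w2 (successors {w3, w4, w5, w6, w8}): φ is false.
  w3 (successors {w0, w1, w3, w4}): φ is false.
  w4 (successors {w0, w2, w5, w6, w7, w8}): φ is false.
  w5 (successors {w0, w5, w8}): φ is false.
  w6 (successors {w1, w2, w5}): φ is false.
  w7 (successors {w0, w1, w2, w6, w7, w8}): φ is false.
  w8 (successors {w1, w4, w6}): φ is false.
For instance, at w8:
  At w8: □□◇(r ∨ □q) requires □◇(r ∨ □q) at every successor {w1, w4, w6}.
    □◇(r ∨ □q) fails at w1, so □□◇(r ∨ □q) is false at w8.
      At w1: □◇(r ∨ □q) requires ◇(r ∨ □q) at every successor {w1, w2, w3, w4, w5, w7, w8}.
        ◇(r ∨ □q) fails at w1, so □◇(r ∨ □q) is false at w1.
Satisfying worlds: none.

none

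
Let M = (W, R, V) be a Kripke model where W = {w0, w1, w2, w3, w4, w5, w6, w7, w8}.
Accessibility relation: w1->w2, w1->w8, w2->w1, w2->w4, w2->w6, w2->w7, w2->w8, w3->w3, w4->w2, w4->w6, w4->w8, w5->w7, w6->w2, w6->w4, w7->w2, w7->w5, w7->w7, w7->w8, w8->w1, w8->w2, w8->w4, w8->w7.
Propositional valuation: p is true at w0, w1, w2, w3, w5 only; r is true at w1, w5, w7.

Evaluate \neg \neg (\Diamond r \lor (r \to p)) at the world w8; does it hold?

Yes

Recall that \Diamond ψ holds at a world iff ψ holds at some accessible world.
At w8: \neg (\Diamond r \lor (r \to p)) is false, so \neg \neg (\Diamond r \lor (r \to p)) is true.
  At w8: \Diamond r \lor (r \to p) is true, so \neg (\Diamond r \lor (r \to p)) is false.
    At w8: \Diamond r is true, r \to p is true, so \Diamond r \lor (r \to p) is true.
      At w8: \Diamond r requires r at some successor in {w1, w2, w4, w7}.
        r holds at w1, so \Diamond r is true at w8.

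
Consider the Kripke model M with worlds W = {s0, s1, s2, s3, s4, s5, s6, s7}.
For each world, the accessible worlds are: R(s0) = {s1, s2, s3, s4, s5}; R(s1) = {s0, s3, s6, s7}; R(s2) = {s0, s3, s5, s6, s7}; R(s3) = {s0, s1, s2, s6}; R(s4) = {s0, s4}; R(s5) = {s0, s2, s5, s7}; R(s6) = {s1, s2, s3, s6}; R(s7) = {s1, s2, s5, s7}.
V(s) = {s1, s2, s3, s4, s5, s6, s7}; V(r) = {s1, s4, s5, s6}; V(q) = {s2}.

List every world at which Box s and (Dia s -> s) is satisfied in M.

Recall that Box ψ holds at a world iff ψ holds at every accessible world, and Dia ψ holds iff ψ holds at some accessible world.
Let φ = Box s and (Dia s -> s). Evaluate φ at each world:
  s0 (successors {s1, s2, s3, s4, s5}): φ is false.
  s1 (successors {s0, s3, s6, s7}): φ is false.
  s2 (successors {s0, s3, s5, s6, s7}): φ is false.
  s3 (successors {s0, s1, s2, s6}): φ is false.
  s4 (successors {s0, s4}): φ is false.
  s5 (successors {s0, s2, s5, s7}): φ is false.
  s6 (successors {s1, s2, s3, s6}): φ is true.
  s7 (successors {s1, s2, s5, s7}): φ is true.
For instance, at s7:
  At s7: Box s is true, Dia s -> s is true, so Box s and (Dia s -> s) is true.
    At s7: Box s requires s at every successor {s1, s2, s5, s7}.
      At s1: s is true.
      At s2: s is true.
      At s5: s is true.
      At s7: s is true.
    So Box s is true at s7.
    At s7: Dia s is true, s is true, so Dia s -> s is true.
      At s7: Dia s requires s at some successor in {s1, s2, s5, s7}.
        s holds at s1, so Dia s is true at s7.
Satisfying worlds: {s6, s7}

s6, s7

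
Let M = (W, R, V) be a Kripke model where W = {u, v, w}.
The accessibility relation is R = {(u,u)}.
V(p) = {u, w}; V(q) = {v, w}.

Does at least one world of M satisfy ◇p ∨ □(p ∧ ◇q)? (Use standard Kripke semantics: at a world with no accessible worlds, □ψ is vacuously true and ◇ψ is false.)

Recall that □ψ holds at a world iff ψ holds at every accessible world, and ◇ψ holds iff ψ holds at some accessible world.
Let φ = ◇p ∨ □(p ∧ ◇q). Evaluate φ at each world:
  u (successors {u}): φ is true.
  v (successors ∅): φ is true.
  w (successors ∅): φ is true.
Detail at u (witness):
  At u: ◇p is true, □(p ∧ ◇q) is false, so ◇p ∨ □(p ∧ ◇q) is true.
    At u: ◇p requires p at some successor in {u}.
      p holds at u, so ◇p is true at u.
    At u: □(p ∧ ◇q) requires p ∧ ◇q at every successor {u}.
      p ∧ ◇q fails at u, so □(p ∧ ◇q) is false at u.

Yes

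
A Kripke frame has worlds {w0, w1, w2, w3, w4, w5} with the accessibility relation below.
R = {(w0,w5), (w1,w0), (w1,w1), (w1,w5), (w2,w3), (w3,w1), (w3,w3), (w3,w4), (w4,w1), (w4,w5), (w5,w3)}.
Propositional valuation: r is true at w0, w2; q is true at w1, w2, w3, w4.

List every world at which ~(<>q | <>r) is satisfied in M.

w0

Let φ = ~(<>q | <>r). Evaluate φ at each world:
  w0 (successors {w5}): φ is true.
  w1 (successors {w0, w1, w5}): φ is false.
  w2 (successors {w3}): φ is false.
  w3 (successors {w1, w3, w4}): φ is false.
  w4 (successors {w1, w5}): φ is false.
  w5 (successors {w3}): φ is false.
For instance, at w4:
  At w4: <>q | <>r is true, so ~(<>q | <>r) is false.
    At w4: <>q is true, <>r is false, so <>q | <>r is true.
      At w4: <>q requires q at some successor in {w1, w5}.
        q holds at w1, so <>q is true at w4.
      At w4: <>r requires r at some successor in {w1, w5}.
        At w1: r is false.
        At w5: r is false.
      So <>r is false at w4.
Satisfying worlds: {w0}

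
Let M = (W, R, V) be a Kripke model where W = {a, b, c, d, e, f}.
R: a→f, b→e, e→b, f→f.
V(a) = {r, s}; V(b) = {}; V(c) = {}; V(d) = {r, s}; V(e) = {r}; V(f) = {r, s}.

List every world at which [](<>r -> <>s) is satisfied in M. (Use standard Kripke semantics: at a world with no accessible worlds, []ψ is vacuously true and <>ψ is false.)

a, b, c, d, f

Let φ = [](<>r -> <>s). Evaluate φ at each world:
  a (successors {f}): φ is true.
  b (successors {e}): φ is true.
  c (successors ∅): φ is true.
  d (successors ∅): φ is true.
  e (successors {b}): φ is false.
  f (successors {f}): φ is true.
For instance, at b:
  At b: [](<>r -> <>s) requires <>r -> <>s at every successor {e}.
      At e: <>r is false, <>s is false, so <>r -> <>s is true.
  So [](<>r -> <>s) is true at b.
Satisfying worlds: {a, b, c, d, f}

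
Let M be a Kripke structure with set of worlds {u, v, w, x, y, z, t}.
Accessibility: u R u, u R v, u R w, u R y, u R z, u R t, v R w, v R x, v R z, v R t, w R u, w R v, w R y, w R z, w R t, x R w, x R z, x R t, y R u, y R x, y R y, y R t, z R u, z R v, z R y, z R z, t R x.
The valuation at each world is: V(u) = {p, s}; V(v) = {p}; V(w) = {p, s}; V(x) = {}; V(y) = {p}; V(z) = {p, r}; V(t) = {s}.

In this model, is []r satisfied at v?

At v: []r requires r at every successor {w, x, z, t}.
  r fails at w, so []r is false at v.

No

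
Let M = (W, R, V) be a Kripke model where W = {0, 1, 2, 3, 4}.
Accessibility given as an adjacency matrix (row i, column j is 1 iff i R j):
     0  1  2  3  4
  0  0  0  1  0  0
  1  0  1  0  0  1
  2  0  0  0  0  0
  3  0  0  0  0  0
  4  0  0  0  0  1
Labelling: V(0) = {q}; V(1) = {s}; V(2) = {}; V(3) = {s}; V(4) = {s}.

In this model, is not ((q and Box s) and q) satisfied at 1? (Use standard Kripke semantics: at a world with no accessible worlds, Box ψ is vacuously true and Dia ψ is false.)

Recall that Box ψ holds at a world iff ψ holds at every accessible world, and Dia ψ holds iff ψ holds at some accessible world.
At 1: (q and Box s) and q is false, so not ((q and Box s) and q) is true.
  At 1: q and Box s is false, q is false, so (q and Box s) and q is false.
    At 1: q is false, Box s is true, so q and Box s is false.
      At 1: Box s requires s at every successor {1, 4}.
        At 1: s is true.
        At 4: s is true.
      So Box s is true at 1.

Yes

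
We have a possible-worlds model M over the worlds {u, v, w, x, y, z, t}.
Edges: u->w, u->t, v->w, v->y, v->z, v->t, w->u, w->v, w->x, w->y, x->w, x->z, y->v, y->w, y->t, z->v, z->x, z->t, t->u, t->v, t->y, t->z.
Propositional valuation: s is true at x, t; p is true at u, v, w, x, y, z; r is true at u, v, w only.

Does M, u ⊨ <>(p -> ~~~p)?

Yes

At u: <>(p -> ~~~p) requires p -> ~~~p at some successor in {w, t}.
  p -> ~~~p holds at t, so <>(p -> ~~~p) is true at u.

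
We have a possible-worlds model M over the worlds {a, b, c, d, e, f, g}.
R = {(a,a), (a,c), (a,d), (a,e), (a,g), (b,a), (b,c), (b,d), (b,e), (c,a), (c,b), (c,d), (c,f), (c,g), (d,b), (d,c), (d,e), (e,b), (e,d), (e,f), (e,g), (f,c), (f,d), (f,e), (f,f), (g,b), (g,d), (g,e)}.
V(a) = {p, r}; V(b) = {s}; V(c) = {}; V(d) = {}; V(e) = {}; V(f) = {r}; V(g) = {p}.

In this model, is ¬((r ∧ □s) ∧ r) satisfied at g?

Recall that □ψ holds at a world iff ψ holds at every accessible world, and ◇ψ holds iff ψ holds at some accessible world.
At g: (r ∧ □s) ∧ r is false, so ¬((r ∧ □s) ∧ r) is true.
  At g: r ∧ □s is false, r is false, so (r ∧ □s) ∧ r is false.
    At g: r is false, □s is false, so r ∧ □s is false.
      At g: □s requires s at every successor {b, d, e}.
        s fails at d, so □s is false at g.

Yes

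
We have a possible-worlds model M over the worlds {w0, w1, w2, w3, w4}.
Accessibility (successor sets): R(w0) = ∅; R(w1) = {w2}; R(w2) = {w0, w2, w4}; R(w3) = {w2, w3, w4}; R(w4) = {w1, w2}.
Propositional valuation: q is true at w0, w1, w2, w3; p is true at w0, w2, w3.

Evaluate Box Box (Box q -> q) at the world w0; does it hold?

Yes

Recall that Box ψ holds at a world iff ψ holds at every accessible world, and Dia ψ holds iff ψ holds at some accessible world.
At w0: no accessible worlds, so Box Box (Box q -> q) holds vacuously.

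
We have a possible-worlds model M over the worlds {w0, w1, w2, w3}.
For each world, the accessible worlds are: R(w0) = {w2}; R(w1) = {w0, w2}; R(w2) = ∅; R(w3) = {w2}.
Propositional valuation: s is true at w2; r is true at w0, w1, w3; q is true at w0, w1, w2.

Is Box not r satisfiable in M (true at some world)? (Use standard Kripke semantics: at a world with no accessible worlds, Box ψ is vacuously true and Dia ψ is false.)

Yes

Let φ = Box not r. Evaluate φ at each world:
  w0 (successors {w2}): φ is true.
  w1 (successors {w0, w2}): φ is false.
  w2 (successors ∅): φ is true.
  w3 (successors {w2}): φ is true.
Detail at w0 (witness):
  At w0: Box not r requires not r at every successor {w2}.
    At w2: not r is true.
  So Box not r is true at w0.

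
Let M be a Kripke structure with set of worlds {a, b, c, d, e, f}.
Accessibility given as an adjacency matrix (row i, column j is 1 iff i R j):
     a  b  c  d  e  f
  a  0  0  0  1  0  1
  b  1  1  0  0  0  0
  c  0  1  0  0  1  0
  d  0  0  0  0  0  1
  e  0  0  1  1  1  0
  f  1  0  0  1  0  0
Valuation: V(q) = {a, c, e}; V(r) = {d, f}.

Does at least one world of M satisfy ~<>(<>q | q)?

Recall that <>ψ holds at a world iff ψ holds at some accessible world.
Let φ = ~<>(<>q | q). Evaluate φ at each world:
  a (successors {d, f}): φ is false.
  b (successors {a, b}): φ is false.
  c (successors {b, e}): φ is false.
  d (successors {f}): φ is false.
  e (successors {c, d, e}): φ is false.
  f (successors {a, d}): φ is false.
For instance, at c:
  At c: <>(<>q | q) is true, so ~<>(<>q | q) is false.
    At c: <>(<>q | q) requires <>q | q at some successor in {b, e}.
      <>q | q holds at b, so <>(<>q | q) is true at c.

No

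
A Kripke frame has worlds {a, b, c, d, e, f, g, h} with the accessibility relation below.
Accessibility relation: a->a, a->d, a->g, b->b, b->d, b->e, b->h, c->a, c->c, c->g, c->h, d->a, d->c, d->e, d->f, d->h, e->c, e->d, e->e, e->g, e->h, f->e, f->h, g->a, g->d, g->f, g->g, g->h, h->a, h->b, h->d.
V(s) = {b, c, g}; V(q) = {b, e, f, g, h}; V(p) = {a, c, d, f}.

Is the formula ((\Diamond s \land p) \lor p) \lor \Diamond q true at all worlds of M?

Let φ = ((\Diamond s \land p) \lor p) \lor \Diamond q. Evaluate φ at each world:
  a (successors {a, d, g}): φ is true.
  b (successors {b, d, e, h}): φ is true.
  c (successors {a, c, g, h}): φ is true.
  d (successors {a, c, e, f, h}): φ is true.
  e (successors {c, d, e, g, h}): φ is true.
  f (successors {e, h}): φ is true.
  g (successors {a, d, f, g, h}): φ is true.
  h (successors {a, b, d}): φ is true.
For instance, at h:
  At h: (\Diamond s \land p) \lor p is false, \Diamond q is true, so ((\Diamond s \land p) \lor p) \lor \Diamond q is true.
    At h: \Diamond s \land p is false, p is false, so (\Diamond s \land p) \lor p is false.
      At h: \Diamond s is true, p is false, so \Diamond s \land p is false.
    At h: \Diamond q requires q at some successor in {a, b, d}.
      q holds at b, so \Diamond q is true at h.

Yes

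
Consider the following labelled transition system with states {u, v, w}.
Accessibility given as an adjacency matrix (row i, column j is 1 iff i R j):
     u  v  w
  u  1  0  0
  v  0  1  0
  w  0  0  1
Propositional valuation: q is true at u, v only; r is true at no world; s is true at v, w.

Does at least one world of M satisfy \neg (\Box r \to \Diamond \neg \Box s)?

Let φ = \neg (\Box r \to \Diamond \neg \Box s). Evaluate φ at each world:
  u (successors {u}): φ is false.
  v (successors {v}): φ is false.
  w (successors {w}): φ is false.
For instance, at w:
  At w: \Box r \to \Diamond \neg \Box s is true, so \neg (\Box r \to \Diamond \neg \Box s) is false.
    At w: \Box r is false, \Diamond \neg \Box s is false, so \Box r \to \Diamond \neg \Box s is true.
      At w: \Box r requires r at every successor {w}.
        r fails at w, so \Box r is false at w.
      At w: \Diamond \neg \Box s requires \neg \Box s at some successor in {w}.
        At w: \neg \Box s is false.
      So \Diamond \neg \Box s is false at w.

No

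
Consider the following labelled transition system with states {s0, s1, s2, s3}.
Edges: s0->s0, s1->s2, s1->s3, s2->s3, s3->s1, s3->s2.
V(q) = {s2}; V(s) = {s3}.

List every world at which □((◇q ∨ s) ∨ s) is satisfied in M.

s2

Let φ = □((◇q ∨ s) ∨ s). Evaluate φ at each world:
  s0 (successors {s0}): φ is false.
  s1 (successors {s2, s3}): φ is false.
  s2 (successors {s3}): φ is true.
  s3 (successors {s1, s2}): φ is false.
For instance, at s3:
  At s3: □((◇q ∨ s) ∨ s) requires (◇q ∨ s) ∨ s at every successor {s1, s2}.
    (◇q ∨ s) ∨ s fails at s2, so □((◇q ∨ s) ∨ s) is false at s3.
      At s2: ◇q ∨ s is false, s is false, so (◇q ∨ s) ∨ s is false.
Satisfying worlds: {s2}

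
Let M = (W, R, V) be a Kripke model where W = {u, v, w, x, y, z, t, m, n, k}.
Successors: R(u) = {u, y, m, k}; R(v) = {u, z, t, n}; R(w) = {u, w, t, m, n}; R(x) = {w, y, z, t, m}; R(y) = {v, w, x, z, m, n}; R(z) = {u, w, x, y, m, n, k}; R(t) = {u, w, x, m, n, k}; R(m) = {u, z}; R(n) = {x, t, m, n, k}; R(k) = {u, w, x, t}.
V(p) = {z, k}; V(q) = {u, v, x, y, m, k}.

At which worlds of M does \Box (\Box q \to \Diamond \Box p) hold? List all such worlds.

Let φ = \Box (\Box q \to \Diamond \Box p). Evaluate φ at each world:
  u (successors {u, y, m, k}): φ is false.
  v (successors {u, z, t, n}): φ is false.
  w (successors {u, w, t, m, n}): φ is false.
  x (successors {w, y, z, t, m}): φ is true.
  y (successors {v, w, x, z, m, n}): φ is true.
  z (successors {u, w, x, y, m, n, k}): φ is false.
  t (successors {u, w, x, m, n, k}): φ is false.
  m (successors {u, z}): φ is false.
  n (successors {x, t, m, n, k}): φ is true.
  k (successors {u, w, x, t}): φ is false.
For instance, at k:
  At k: \Box (\Box q \to \Diamond \Box p) requires \Box q \to \Diamond \Box p at every successor {u, w, x, t}.
    \Box q \to \Diamond \Box p fails at u, so \Box (\Box q \to \Diamond \Box p) is false at k.
      At u: \Box q is true, \Diamond \Box p is false, so \Box q \to \Diamond \Box p is false.
Satisfying worlds: {x, y, n}

x, y, n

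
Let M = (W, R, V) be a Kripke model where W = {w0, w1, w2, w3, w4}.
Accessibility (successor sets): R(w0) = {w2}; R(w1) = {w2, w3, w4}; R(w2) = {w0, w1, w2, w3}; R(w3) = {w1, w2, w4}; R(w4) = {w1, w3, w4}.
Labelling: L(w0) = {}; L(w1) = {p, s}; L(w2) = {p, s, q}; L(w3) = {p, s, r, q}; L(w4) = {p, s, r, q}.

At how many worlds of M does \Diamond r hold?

Let φ = \Diamond r. Evaluate φ at each world:
  w0 (successors {w2}): φ is false.
  w1 (successors {w2, w3, w4}): φ is true.
  w2 (successors {w0, w1, w2, w3}): φ is true.
  w3 (successors {w1, w2, w4}): φ is true.
  w4 (successors {w1, w3, w4}): φ is true.
For instance, at w1:
  At w1: \Diamond r requires r at some successor in {w2, w3, w4}.
    r holds at w3, so \Diamond r is true at w1.
Satisfying worlds: {w1, w2, w3, w4}

4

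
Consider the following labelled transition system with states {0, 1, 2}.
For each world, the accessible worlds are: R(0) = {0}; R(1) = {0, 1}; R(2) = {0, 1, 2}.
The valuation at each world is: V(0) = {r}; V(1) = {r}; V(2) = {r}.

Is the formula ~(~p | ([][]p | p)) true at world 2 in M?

No

At 2: ~p | ([][]p | p) is true, so ~(~p | ([][]p | p)) is false.
  At 2: ~p is true, [][]p | p is false, so ~p | ([][]p | p) is true.
    At 2: [][]p is false, p is false, so [][]p | p is false.
      At 2: [][]p requires []p at every successor {0, 1, 2}.
        []p fails at 0, so [][]p is false at 2.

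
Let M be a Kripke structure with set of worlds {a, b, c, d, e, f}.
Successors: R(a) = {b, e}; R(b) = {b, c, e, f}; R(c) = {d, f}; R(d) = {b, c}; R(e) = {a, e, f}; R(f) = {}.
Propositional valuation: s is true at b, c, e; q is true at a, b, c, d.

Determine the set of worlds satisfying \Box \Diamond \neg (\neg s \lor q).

Let φ = \Box \Diamond \neg (\neg s \lor q). Evaluate φ at each world:
  a (successors {b, e}): φ is true.
  b (successors {b, c, e, f}): φ is false.
  c (successors {d, f}): φ is false.
  d (successors {b, c}): φ is false.
  e (successors {a, e, f}): φ is false.
  f (successors ∅): φ is true.
For instance, at c:
  At c: \Box \Diamond \neg (\neg s \lor q) requires \Diamond \neg (\neg s \lor q) at every successor {d, f}.
    \Diamond \neg (\neg s \lor q) fails at d, so \Box \Diamond \neg (\neg s \lor q) is false at c.
      At d: \Diamond \neg (\neg s \lor q) requires \neg (\neg s \lor q) at some successor in {b, c}.
        At b: \neg (\neg s \lor q) is false.
        At c: \neg (\neg s \lor q) is false.
      So \Diamond \neg (\neg s \lor q) is false at d.
Satisfying worlds: {a, f}

a, f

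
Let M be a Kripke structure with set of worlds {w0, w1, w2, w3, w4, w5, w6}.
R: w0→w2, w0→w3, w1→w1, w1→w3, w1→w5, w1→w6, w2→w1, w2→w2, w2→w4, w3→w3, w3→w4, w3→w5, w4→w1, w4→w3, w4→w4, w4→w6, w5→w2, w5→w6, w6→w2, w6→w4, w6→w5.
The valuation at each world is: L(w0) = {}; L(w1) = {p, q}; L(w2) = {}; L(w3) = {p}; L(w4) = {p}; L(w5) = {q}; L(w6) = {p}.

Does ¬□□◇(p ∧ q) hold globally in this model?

Recall that □ψ holds at a world iff ψ holds at every accessible world, and ◇ψ holds iff ψ holds at some accessible world.
Let φ = ¬□□◇(p ∧ q). Evaluate φ at each world:
  w0 (successors {w2, w3}): φ is true.
  w1 (successors {w1, w3, w5, w6}): φ is true.
  w2 (successors {w1, w2, w4}): φ is true.
  w3 (successors {w3, w4, w5}): φ is true.
  w4 (successors {w1, w3, w4, w6}): φ is true.
  w5 (successors {w2, w6}): φ is true.
  w6 (successors {w2, w4, w5}): φ is true.
For instance, at w2:
  At w2: □□◇(p ∧ q) is false, so ¬□□◇(p ∧ q) is true.
    At w2: □□◇(p ∧ q) requires □◇(p ∧ q) at every successor {w1, w2, w4}.
      □◇(p ∧ q) fails at w1, so □□◇(p ∧ q) is false at w2.

Yes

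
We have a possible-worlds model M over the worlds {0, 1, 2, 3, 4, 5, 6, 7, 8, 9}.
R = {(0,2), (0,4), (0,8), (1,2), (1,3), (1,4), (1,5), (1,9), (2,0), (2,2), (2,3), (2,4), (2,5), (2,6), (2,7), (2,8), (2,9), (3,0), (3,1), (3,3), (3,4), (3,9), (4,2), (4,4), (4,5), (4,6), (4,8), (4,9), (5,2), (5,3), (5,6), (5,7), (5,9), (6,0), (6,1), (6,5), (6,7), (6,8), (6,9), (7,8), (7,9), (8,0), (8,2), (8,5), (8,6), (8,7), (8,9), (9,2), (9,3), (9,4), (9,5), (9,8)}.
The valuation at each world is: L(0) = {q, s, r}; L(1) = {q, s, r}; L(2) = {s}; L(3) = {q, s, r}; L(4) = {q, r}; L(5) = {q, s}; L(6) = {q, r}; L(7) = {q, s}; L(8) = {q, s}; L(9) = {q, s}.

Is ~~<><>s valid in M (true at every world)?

Yes

Let φ = ~~<><>s. Evaluate φ at each world:
  0 (successors {2, 4, 8}): φ is true.
  1 (successors {2, 3, 4, 5, 9}): φ is true.
  2 (successors {0, 2, 3, 4, 5, 6, 7, 8, 9}): φ is true.
  3 (successors {0, 1, 3, 4, 9}): φ is true.
  4 (successors {2, 4, 5, 6, 8, 9}): φ is true.
  5 (successors {2, 3, 6, 7, 9}): φ is true.
  6 (successors {0, 1, 5, 7, 8, 9}): φ is true.
  7 (successors {8, 9}): φ is true.
  8 (successors {0, 2, 5, 6, 7, 9}): φ is true.
  9 (successors {2, 3, 4, 5, 8}): φ is true.
For instance, at 1:
  At 1: ~<><>s is false, so ~~<><>s is true.
    At 1: <><>s is true, so ~<><>s is false.
      At 1: <><>s requires <>s at some successor in {2, 3, 4, 5, 9}.
        <>s holds at 2, so <><>s is true at 1.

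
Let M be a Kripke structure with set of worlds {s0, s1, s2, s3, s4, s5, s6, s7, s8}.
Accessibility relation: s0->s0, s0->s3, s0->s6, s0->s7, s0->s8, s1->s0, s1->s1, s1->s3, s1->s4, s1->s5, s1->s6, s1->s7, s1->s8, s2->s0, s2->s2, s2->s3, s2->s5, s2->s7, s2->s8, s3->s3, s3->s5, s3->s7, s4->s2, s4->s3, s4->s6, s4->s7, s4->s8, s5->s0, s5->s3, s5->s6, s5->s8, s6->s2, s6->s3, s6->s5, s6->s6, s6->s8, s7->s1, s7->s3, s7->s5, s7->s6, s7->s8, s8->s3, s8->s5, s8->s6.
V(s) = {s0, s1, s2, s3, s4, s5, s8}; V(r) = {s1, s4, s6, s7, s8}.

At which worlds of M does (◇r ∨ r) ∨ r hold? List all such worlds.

Let φ = (◇r ∨ r) ∨ r. Evaluate φ at each world:
  s0 (successors {s0, s3, s6, s7, s8}): φ is true.
  s1 (successors {s0, s1, s3, s4, s5, s6, s7, s8}): φ is true.
  s2 (successors {s0, s2, s3, s5, s7, s8}): φ is true.
  s3 (successors {s3, s5, s7}): φ is true.
  s4 (successors {s2, s3, s6, s7, s8}): φ is true.
  s5 (successors {s0, s3, s6, s8}): φ is true.
  s6 (successors {s2, s3, s5, s6, s8}): φ is true.
  s7 (successors {s1, s3, s5, s6, s8}): φ is true.
  s8 (successors {s3, s5, s6}): φ is true.
For instance, at s1:
  At s1: ◇r ∨ r is true, r is true, so (◇r ∨ r) ∨ r is true.
    At s1: ◇r is true, r is true, so ◇r ∨ r is true.
      At s1: ◇r requires r at some successor in {s0, s1, s3, s4, s5, s6, s7, s8}.
        r holds at s1, so ◇r is true at s1.
Satisfying worlds: {s0, s1, s2, s3, s4, s5, s6, s7, s8}

s0, s1, s2, s3, s4, s5, s6, s7, s8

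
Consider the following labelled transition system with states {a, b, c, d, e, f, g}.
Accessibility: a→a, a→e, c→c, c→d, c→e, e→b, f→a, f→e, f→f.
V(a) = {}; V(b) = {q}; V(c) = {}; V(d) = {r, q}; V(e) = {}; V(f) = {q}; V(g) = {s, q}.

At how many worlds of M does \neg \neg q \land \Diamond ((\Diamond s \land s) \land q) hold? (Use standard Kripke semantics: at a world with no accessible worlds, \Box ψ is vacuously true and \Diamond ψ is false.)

0

Let φ = \neg \neg q \land \Diamond ((\Diamond s \land s) \land q). Evaluate φ at each world:
  a (successors {a, e}): φ is false.
  b (successors ∅): φ is false.
  c (successors {c, d, e}): φ is false.
  d (successors ∅): φ is false.
  e (successors {b}): φ is false.
  f (successors {a, e, f}): φ is false.
  g (successors ∅): φ is false.
For instance, at f:
  At f: \neg \neg q is true, \Diamond ((\Diamond s \land s) \land q) is false, so \neg \neg q \land \Diamond ((\Diamond s \land s) \land q) is false.
    At f: \Diamond ((\Diamond s \land s) \land q) requires (\Diamond s \land s) \land q at some successor in {a, e, f}.
      At a: (\Diamond s \land s) \land q is false.
      At e: (\Diamond s \land s) \land q is false.
      At f: (\Diamond s \land s) \land q is false.
    So \Diamond ((\Diamond s \land s) \land q) is false at f.
Satisfying worlds: none.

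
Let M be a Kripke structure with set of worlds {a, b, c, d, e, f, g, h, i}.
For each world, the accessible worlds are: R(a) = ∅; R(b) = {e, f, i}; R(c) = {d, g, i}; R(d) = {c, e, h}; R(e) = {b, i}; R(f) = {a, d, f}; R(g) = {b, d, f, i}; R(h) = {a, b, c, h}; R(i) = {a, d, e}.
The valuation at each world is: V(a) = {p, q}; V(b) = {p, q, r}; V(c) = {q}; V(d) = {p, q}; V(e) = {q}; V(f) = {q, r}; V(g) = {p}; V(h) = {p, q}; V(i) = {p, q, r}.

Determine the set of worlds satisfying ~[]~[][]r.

Recall that []ψ holds at a world iff ψ holds at every accessible world, and <>ψ holds iff ψ holds at some accessible world.
Let φ = ~[]~[][]r. Evaluate φ at each world:
  a (successors ∅): φ is false.
  b (successors {e, f, i}): φ is false.
  c (successors {d, g, i}): φ is false.
  d (successors {c, e, h}): φ is false.
  e (successors {b, i}): φ is false.
  f (successors {a, d, f}): φ is true.
  g (successors {b, d, f, i}): φ is false.
  h (successors {a, b, c, h}): φ is true.
  i (successors {a, d, e}): φ is true.
For instance, at d:
  At d: []~[][]r is true, so ~[]~[][]r is false.
    At d: []~[][]r requires ~[][]r at every successor {c, e, h}.
      At c: ~[][]r is true.
      At e: ~[][]r is true.
      At h: ~[][]r is true.
    So []~[][]r is true at d.
Satisfying worlds: {f, h, i}

f, h, i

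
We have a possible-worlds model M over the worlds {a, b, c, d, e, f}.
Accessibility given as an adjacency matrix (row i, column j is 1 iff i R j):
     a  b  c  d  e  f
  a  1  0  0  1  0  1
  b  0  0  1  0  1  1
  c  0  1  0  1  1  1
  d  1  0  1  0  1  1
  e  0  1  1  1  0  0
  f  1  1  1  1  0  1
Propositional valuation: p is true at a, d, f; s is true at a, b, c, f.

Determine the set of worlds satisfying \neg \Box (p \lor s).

Let φ = \neg \Box (p \lor s). Evaluate φ at each world:
  a (successors {a, d, f}): φ is false.
  b (successors {c, e, f}): φ is true.
  c (successors {b, d, e, f}): φ is true.
  d (successors {a, c, e, f}): φ is true.
  e (successors {b, c, d}): φ is false.
  f (successors {a, b, c, d, f}): φ is false.
For instance, at a:
  At a: \Box (p \lor s) is true, so \neg \Box (p \lor s) is false.
    At a: \Box (p \lor s) requires p \lor s at every successor {a, d, f}.
      At a: p \lor s is true.
      At d: p \lor s is true.
      At f: p \lor s is true.
    So \Box (p \lor s) is true at a.
Satisfying worlds: {b, c, d}

b, c, d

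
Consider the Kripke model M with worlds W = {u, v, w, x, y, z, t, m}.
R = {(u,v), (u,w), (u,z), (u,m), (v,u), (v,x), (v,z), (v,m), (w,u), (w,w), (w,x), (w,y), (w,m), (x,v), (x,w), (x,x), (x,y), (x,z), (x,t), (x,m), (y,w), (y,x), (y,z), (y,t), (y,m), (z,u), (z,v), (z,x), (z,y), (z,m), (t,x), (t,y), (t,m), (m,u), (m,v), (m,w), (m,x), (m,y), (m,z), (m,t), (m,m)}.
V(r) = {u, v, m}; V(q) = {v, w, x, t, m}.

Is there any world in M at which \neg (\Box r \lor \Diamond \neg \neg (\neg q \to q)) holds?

No

Recall that \Box ψ holds at a world iff ψ holds at every accessible world, and \Diamond ψ holds iff ψ holds at some accessible world.
Let φ = \neg (\Box r \lor \Diamond \neg \neg (\neg q \to q)). Evaluate φ at each world:
  u (successors {v, w, z, m}): φ is false.
  v (successors {u, x, z, m}): φ is false.
  w (successors {u, w, x, y, m}): φ is false.
  x (successors {v, w, x, y, z, t, m}): φ is false.
  y (successors {w, x, z, t, m}): φ is false.
  z (successors {u, v, x, y, m}): φ is false.
  t (successors {x, y, m}): φ is false.
  m (successors {u, v, w, x, y, z, t, m}): φ is false.
For instance, at z:
  At z: \Box r \lor \Diamond \neg \neg (\neg q \to q) is true, so \neg (\Box r \lor \Diamond \neg \neg (\neg q \to q)) is false.
    At z: \Box r is false, \Diamond \neg \neg (\neg q \to q) is true, so \Box r \lor \Diamond \neg \neg (\neg q \to q) is true.
      At z: \Box r requires r at every successor {u, v, x, y, m}.
        r fails at x, so \Box r is false at z.
      At z: \Diamond \neg \neg (\neg q \to q) requires \neg \neg (\neg q \to q) at some successor in {u, v, x, y, m}.
        \neg \neg (\neg q \to q) holds at v, so \Diamond \neg \neg (\neg q \to q) is true at z.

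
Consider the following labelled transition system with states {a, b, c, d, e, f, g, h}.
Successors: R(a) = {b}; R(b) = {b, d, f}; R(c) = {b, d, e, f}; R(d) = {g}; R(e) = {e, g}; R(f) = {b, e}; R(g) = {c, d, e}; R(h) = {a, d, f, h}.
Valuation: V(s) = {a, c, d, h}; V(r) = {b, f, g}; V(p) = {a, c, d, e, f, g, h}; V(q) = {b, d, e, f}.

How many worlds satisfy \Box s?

0

Let φ = \Box s. Evaluate φ at each world:
  a (successors {b}): φ is false.
  b (successors {b, d, f}): φ is false.
  c (successors {b, d, e, f}): φ is false.
  d (successors {g}): φ is false.
  e (successors {e, g}): φ is false.
  f (successors {b, e}): φ is false.
  g (successors {c, d, e}): φ is false.
  h (successors {a, d, f, h}): φ is false.
For instance, at c:
  At c: \Box s requires s at every successor {b, d, e, f}.
    s fails at b, so \Box s is false at c.
Satisfying worlds: none.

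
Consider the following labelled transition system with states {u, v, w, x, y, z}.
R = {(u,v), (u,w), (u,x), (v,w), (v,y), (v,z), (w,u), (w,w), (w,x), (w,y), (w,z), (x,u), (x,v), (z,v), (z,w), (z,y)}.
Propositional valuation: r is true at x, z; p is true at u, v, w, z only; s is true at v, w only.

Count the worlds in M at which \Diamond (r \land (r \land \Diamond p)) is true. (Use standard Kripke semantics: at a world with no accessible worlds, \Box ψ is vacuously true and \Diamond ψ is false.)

3

Let φ = \Diamond (r \land (r \land \Diamond p)). Evaluate φ at each world:
  u (successors {v, w, x}): φ is true.
  v (successors {w, y, z}): φ is true.
  w (successors {u, w, x, y, z}): φ is true.
  x (successors {u, v}): φ is false.
  y (successors ∅): φ is false.
  z (successors {v, w, y}): φ is false.
For instance, at z:
  At z: \Diamond (r \land (r \land \Diamond p)) requires r \land (r \land \Diamond p) at some successor in {v, w, y}.
    At v: r \land (r \land \Diamond p) is false.
    At w: r \land (r \land \Diamond p) is false.
    At y: r \land (r \land \Diamond p) is false.
  So \Diamond (r \land (r \land \Diamond p)) is false at z.
Satisfying worlds: {u, v, w}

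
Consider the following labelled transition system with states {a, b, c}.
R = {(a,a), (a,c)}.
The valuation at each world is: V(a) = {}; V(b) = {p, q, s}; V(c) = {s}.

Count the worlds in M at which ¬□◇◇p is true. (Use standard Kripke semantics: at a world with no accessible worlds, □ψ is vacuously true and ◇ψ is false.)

Let φ = ¬□◇◇p. Evaluate φ at each world:
  a (successors {a, c}): φ is true.
  b (successors ∅): φ is false.
  c (successors ∅): φ is false.
For instance, at a:
  At a: □◇◇p is false, so ¬□◇◇p is true.
    At a: □◇◇p requires ◇◇p at every successor {a, c}.
      ◇◇p fails at a, so □◇◇p is false at a.
Satisfying worlds: {a}

1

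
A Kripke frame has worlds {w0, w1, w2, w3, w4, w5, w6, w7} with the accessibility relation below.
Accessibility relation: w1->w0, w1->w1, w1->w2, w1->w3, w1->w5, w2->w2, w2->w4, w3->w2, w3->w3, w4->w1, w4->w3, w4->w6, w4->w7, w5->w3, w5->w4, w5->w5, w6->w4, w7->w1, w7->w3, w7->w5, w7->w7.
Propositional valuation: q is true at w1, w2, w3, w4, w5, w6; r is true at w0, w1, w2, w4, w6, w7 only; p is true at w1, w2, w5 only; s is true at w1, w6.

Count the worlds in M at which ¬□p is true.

7

Let φ = ¬□p. Evaluate φ at each world:
  w0 (successors ∅): φ is false.
  w1 (successors {w0, w1, w2, w3, w5}): φ is true.
  w2 (successors {w2, w4}): φ is true.
  w3 (successors {w2, w3}): φ is true.
  w4 (successors {w1, w3, w6, w7}): φ is true.
  w5 (successors {w3, w4, w5}): φ is true.
  w6 (successors {w4}): φ is true.
  w7 (successors {w1, w3, w5, w7}): φ is true.
For instance, at w6:
  At w6: □p is false, so ¬□p is true.
    At w6: □p requires p at every successor {w4}.
      p fails at w4, so □p is false at w6.
Satisfying worlds: {w1, w2, w3, w4, w5, w6, w7}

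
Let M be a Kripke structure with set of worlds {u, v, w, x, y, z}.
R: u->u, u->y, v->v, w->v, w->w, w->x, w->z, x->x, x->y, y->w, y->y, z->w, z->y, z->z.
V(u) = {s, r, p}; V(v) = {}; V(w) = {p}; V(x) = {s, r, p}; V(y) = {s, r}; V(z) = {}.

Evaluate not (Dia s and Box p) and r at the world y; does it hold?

Yes

At y: not (Dia s and Box p) is true, r is true, so not (Dia s and Box p) and r is true.
  At y: Dia s and Box p is false, so not (Dia s and Box p) is true.
    At y: Dia s is true, Box p is false, so Dia s and Box p is false.
      At y: Dia s requires s at some successor in {w, y}.
        s holds at y, so Dia s is true at y.
      At y: Box p requires p at every successor {w, y}.
        p fails at y, so Box p is false at y.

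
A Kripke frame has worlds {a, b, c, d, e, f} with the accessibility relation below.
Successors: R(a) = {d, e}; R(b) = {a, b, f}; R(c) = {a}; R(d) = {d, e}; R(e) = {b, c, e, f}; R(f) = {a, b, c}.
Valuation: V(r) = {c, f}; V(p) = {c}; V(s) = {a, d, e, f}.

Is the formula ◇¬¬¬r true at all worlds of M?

Yes

Let φ = ◇¬¬¬r. Evaluate φ at each world:
  a (successors {d, e}): φ is true.
  b (successors {a, b, f}): φ is true.
  c (successors {a}): φ is true.
  d (successors {d, e}): φ is true.
  e (successors {b, c, e, f}): φ is true.
  f (successors {a, b, c}): φ is true.
For instance, at e:
  At e: ◇¬¬¬r requires ¬¬¬r at some successor in {b, c, e, f}.
    ¬¬¬r holds at b, so ◇¬¬¬r is true at e.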